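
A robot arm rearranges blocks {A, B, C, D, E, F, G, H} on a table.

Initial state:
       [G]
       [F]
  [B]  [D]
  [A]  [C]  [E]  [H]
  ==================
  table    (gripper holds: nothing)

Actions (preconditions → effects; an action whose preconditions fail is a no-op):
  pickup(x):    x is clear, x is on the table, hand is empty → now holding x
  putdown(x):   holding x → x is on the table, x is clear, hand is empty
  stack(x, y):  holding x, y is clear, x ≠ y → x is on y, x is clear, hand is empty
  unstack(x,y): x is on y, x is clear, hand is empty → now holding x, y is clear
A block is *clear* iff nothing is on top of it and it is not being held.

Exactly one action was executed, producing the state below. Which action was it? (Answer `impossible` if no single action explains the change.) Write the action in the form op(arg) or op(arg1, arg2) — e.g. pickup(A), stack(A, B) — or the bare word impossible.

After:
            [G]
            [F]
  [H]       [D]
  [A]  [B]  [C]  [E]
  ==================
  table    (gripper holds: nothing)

target: towers=[A/H; B; C/D/F/G; E] holding=-
     unstack(G, F) → towers=[A/B; C/D/F; E; H] holding=G
         pickup(E) → towers=[A/B; C/D/F/G; H] holding=E
         pickup(H) → towers=[A/B; C/D/F/G; E] holding=H
     unstack(B, A) → towers=[A; C/D/F/G; E; H] holding=B
none of the 4 applicable actions match → impossible

impossible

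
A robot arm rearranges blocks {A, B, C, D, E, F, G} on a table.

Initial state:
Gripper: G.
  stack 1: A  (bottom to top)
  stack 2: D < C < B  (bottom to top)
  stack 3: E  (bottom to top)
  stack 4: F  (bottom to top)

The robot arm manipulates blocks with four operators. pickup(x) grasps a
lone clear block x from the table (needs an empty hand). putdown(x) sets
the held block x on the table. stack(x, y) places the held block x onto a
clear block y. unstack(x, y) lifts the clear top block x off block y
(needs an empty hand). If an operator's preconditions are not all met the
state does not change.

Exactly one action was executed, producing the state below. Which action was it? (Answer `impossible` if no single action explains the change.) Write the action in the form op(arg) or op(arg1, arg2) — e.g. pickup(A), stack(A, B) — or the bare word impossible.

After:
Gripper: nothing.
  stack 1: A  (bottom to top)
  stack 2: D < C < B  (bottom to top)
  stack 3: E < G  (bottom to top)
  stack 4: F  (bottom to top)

target: towers=[A; D/C/B; E/G; F] holding=-
        putdown(G) → towers=[A; D/C/B; E; F; G] holding=-
       stack(G, B) → towers=[A; D/C/B/G; E; F] holding=-
       stack(G, F) → towers=[A; D/C/B; E; F/G] holding=-
       stack(G, A) → towers=[A/G; D/C/B; E; F] holding=-
       stack(G, E) → towers=[A; D/C/B; E/G; F] holding=-  ← match

stack(G, E)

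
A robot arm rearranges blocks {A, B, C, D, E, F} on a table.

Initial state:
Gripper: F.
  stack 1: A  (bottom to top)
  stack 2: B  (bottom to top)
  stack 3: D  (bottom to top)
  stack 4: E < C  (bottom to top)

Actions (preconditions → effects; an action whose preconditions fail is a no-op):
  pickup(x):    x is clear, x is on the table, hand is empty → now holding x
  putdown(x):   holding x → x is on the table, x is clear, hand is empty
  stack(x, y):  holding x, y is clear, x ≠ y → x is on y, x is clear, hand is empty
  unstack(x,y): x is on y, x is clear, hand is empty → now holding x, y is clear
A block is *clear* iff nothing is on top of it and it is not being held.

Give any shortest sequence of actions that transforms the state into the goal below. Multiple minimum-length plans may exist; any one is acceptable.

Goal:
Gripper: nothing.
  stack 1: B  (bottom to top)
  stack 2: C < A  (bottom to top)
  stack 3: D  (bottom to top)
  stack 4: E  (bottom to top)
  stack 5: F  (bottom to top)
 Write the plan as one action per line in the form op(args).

putdown(F)
unstack(C, E)
putdown(C)
pickup(A)
stack(A, C)

step 1 (putdown(F)): towers=[A; B; D; E/C; F] holding=-
step 2 (unstack(C, E)): towers=[A; B; D; E; F] holding=C
step 3 (putdown(C)): towers=[A; B; C; D; E; F] holding=-
step 4 (pickup(A)): towers=[B; C; D; E; F] holding=A
step 5 (stack(A, C)): towers=[B; C/A; D; E; F] holding=-
goal check: towers=[B; C/A; D; E; F] holding=- — reached (length 5, optimal by BFS)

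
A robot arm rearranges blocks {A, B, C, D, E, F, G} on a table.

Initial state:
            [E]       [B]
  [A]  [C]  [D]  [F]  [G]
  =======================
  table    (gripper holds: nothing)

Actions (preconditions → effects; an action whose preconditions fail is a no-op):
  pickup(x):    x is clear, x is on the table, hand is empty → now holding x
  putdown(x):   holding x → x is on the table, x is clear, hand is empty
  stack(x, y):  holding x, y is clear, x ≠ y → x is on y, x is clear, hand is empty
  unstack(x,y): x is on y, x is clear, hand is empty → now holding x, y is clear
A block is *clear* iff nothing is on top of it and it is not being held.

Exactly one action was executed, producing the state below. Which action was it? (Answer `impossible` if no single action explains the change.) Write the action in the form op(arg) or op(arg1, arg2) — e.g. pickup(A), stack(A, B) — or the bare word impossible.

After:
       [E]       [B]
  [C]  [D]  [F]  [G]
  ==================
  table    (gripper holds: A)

pickup(A)

target: towers=[C; D/E; F; G/B] holding=A
     unstack(B, G) → towers=[A; C; D/E; F; G] holding=B
         pickup(F) → towers=[A; C; D/E; G/B] holding=F
         pickup(A) → towers=[C; D/E; F; G/B] holding=A  ← match
     unstack(E, D) → towers=[A; C; D; F; G/B] holding=E
         pickup(C) → towers=[A; D/E; F; G/B] holding=C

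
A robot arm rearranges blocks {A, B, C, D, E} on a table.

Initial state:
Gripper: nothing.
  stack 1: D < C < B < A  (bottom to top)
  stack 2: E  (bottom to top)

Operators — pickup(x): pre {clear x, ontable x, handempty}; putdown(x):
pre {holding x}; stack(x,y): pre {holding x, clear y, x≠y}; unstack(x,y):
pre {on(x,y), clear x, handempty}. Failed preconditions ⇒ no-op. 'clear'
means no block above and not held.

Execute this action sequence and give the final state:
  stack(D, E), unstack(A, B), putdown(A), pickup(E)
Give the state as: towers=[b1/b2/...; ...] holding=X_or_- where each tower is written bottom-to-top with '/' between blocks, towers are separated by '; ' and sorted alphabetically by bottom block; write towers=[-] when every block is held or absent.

step 1 (stack(D, E)) [no-op]: towers=[D/C/B/A; E] holding=-
step 2 (unstack(A, B)): towers=[D/C/B; E] holding=A
step 3 (putdown(A)): towers=[A; D/C/B; E] holding=-
step 4 (pickup(E)): towers=[A; D/C/B] holding=E

towers=[A; D/C/B] holding=E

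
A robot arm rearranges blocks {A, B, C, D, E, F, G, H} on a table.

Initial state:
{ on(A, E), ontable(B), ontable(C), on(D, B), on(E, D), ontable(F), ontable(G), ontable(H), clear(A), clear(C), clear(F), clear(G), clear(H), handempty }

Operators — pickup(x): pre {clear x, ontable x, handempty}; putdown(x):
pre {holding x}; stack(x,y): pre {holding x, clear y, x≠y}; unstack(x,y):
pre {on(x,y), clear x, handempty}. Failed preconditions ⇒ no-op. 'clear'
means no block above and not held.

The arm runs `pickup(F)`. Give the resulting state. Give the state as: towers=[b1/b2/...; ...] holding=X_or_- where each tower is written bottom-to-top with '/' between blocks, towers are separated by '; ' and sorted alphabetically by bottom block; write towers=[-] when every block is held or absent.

before: towers=[B/D/E/A; C; F; G; H] holding=-
pre[pickup(F)]: clear(F) ok, ontable(F) ok, handempty ok
all met → apply pickup(F)
after:  towers=[B/D/E/A; C; G; H] holding=F

towers=[B/D/E/A; C; G; H] holding=F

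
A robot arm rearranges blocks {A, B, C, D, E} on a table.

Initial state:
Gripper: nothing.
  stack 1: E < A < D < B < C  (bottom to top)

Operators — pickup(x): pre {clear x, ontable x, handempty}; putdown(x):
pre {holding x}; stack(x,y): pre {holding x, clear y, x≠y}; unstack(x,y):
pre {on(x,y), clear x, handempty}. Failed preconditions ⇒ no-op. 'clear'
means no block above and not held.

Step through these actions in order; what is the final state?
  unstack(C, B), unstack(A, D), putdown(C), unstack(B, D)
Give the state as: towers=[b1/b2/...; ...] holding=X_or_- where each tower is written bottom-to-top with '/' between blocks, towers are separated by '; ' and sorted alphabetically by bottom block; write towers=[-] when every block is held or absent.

step 1 (unstack(C, B)): towers=[E/A/D/B] holding=C
step 2 (unstack(A, D)) [no-op]: towers=[E/A/D/B] holding=C
step 3 (putdown(C)): towers=[C; E/A/D/B] holding=-
step 4 (unstack(B, D)): towers=[C; E/A/D] holding=B

towers=[C; E/A/D] holding=B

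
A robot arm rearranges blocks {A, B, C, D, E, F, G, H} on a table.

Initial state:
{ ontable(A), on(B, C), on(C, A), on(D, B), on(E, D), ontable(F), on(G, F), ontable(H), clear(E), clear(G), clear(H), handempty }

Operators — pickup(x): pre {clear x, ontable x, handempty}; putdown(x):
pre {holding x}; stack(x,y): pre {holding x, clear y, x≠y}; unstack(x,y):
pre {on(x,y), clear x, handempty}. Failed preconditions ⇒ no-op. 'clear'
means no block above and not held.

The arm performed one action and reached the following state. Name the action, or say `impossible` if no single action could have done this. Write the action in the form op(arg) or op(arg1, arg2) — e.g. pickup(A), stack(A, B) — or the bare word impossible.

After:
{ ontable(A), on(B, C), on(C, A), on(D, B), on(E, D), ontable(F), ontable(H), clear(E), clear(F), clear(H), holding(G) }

target: towers=[A/C/B/D/E; F; H] holding=G
     unstack(G, F) → towers=[A/C/B/D/E; F; H] holding=G  ← match
     unstack(E, D) → towers=[A/C/B/D; F/G; H] holding=E
         pickup(H) → towers=[A/C/B/D/E; F/G] holding=H

unstack(G, F)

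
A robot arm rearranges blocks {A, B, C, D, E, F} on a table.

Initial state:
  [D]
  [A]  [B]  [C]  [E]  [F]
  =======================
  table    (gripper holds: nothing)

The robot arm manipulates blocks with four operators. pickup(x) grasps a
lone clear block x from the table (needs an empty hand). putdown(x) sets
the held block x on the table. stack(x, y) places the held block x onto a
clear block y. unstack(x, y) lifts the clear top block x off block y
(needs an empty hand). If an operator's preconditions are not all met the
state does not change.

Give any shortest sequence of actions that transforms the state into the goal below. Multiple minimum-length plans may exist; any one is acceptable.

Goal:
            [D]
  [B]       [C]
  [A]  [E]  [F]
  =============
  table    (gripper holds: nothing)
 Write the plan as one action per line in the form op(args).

step 1 (pickup(C)): towers=[A/D; B; E; F] holding=C
step 2 (stack(C, F)): towers=[A/D; B; E; F/C] holding=-
step 3 (unstack(D, A)): towers=[A; B; E; F/C] holding=D
step 4 (stack(D, C)): towers=[A; B; E; F/C/D] holding=-
step 5 (pickup(B)): towers=[A; E; F/C/D] holding=B
step 6 (stack(B, A)): towers=[A/B; E; F/C/D] holding=-
goal check: towers=[A/B; E; F/C/D] holding=- — reached (length 6, optimal by BFS)

pickup(C)
stack(C, F)
unstack(D, A)
stack(D, C)
pickup(B)
stack(B, A)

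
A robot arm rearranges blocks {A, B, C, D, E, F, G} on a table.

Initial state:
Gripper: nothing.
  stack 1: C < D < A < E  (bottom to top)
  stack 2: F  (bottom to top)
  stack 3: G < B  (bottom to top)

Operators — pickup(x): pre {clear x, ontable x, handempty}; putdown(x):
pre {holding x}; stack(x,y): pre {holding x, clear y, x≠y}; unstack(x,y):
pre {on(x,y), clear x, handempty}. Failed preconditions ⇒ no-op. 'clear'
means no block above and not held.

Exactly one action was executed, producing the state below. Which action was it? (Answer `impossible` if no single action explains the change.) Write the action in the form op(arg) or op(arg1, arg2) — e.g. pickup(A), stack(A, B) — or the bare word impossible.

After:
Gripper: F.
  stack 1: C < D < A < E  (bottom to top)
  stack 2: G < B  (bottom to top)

target: towers=[C/D/A/E; G/B] holding=F
     unstack(B, G) → towers=[C/D/A/E; F; G] holding=B
         pickup(F) → towers=[C/D/A/E; G/B] holding=F  ← match
     unstack(E, A) → towers=[C/D/A; F; G/B] holding=E

pickup(F)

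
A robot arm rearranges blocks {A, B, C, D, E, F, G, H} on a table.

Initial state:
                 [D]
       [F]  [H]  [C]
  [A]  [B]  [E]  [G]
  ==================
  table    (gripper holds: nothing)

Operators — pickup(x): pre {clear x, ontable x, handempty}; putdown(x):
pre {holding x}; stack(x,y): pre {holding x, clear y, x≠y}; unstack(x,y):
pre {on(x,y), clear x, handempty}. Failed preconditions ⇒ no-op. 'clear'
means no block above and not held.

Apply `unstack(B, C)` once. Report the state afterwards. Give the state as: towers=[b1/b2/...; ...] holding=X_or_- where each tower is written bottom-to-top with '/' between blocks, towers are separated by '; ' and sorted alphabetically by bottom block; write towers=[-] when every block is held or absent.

towers=[A; B/F; E/H; G/C/D] holding=-

before: towers=[A; B/F; E/H; G/C/D] holding=-
pre[unstack(B, C)]: on(B,C) ✗, clear(B) ✗, handempty ✓
on(B,C), clear(B) unmet → unstack(B, C) is a no-op
after:  towers=[A; B/F; E/H; G/C/D] holding=-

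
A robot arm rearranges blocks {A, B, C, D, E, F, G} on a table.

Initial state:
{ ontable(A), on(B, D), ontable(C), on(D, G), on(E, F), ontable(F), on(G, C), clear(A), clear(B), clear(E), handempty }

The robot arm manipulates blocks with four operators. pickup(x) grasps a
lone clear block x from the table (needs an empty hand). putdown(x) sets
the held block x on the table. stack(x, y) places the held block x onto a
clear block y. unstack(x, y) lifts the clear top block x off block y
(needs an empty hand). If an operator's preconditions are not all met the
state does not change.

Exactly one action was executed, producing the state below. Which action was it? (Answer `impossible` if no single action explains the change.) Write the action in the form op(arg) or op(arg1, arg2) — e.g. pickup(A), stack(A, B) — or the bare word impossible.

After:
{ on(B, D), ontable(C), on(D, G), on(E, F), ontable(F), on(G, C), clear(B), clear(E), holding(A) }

pickup(A)

target: towers=[C/G/D/B; F/E] holding=A
     unstack(B, D) → towers=[A; C/G/D; F/E] holding=B
         pickup(A) → towers=[C/G/D/B; F/E] holding=A  ← match
     unstack(E, F) → towers=[A; C/G/D/B; F] holding=E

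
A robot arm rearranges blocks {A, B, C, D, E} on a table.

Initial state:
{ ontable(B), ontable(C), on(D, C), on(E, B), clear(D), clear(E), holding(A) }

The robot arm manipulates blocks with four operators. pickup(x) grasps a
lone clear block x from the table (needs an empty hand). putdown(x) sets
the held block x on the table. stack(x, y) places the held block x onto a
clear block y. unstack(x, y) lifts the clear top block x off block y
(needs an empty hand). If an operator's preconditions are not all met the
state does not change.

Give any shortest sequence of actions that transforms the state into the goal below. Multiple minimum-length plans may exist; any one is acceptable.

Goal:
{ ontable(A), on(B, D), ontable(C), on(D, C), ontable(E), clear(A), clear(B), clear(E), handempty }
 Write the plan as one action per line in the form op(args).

putdown(A)
unstack(E, B)
putdown(E)
pickup(B)
stack(B, D)

step 1 (putdown(A)): towers=[A; B/E; C/D] holding=-
step 2 (unstack(E, B)): towers=[A; B; C/D] holding=E
step 3 (putdown(E)): towers=[A; B; C/D; E] holding=-
step 4 (pickup(B)): towers=[A; C/D; E] holding=B
step 5 (stack(B, D)): towers=[A; C/D/B; E] holding=-
goal check: towers=[A; C/D/B; E] holding=- — reached (length 5, optimal by BFS)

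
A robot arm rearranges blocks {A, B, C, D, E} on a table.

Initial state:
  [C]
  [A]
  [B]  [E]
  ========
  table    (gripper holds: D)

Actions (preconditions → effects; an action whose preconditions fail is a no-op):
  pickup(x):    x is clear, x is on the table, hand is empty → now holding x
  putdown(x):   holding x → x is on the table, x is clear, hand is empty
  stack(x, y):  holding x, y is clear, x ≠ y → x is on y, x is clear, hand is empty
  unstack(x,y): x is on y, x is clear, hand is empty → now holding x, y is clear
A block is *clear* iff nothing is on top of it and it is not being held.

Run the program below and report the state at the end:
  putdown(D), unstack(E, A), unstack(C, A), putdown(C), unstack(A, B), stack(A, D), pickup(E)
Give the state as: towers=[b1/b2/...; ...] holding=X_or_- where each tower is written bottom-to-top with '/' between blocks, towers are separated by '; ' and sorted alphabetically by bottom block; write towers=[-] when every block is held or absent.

step 1 (putdown(D)): towers=[B/A/C; D; E] holding=-
step 2 (unstack(E, A)) [no-op]: towers=[B/A/C; D; E] holding=-
step 3 (unstack(C, A)): towers=[B/A; D; E] holding=C
step 4 (putdown(C)): towers=[B/A; C; D; E] holding=-
step 5 (unstack(A, B)): towers=[B; C; D; E] holding=A
step 6 (stack(A, D)): towers=[B; C; D/A; E] holding=-
step 7 (pickup(E)): towers=[B; C; D/A] holding=E

towers=[B; C; D/A] holding=E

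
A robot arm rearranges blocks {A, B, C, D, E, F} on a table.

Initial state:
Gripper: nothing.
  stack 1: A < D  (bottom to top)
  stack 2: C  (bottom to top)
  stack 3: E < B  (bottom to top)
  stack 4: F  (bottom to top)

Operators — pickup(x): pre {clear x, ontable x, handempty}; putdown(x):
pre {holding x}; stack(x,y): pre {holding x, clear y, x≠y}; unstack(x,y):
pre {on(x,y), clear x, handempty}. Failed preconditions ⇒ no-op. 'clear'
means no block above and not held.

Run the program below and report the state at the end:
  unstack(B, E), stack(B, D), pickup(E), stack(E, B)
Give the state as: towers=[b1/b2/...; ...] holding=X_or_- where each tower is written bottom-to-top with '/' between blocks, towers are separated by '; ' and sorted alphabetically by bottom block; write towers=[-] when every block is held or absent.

towers=[A/D/B/E; C; F] holding=-

step 1 (unstack(B, E)): towers=[A/D; C; E; F] holding=B
step 2 (stack(B, D)): towers=[A/D/B; C; E; F] holding=-
step 3 (pickup(E)): towers=[A/D/B; C; F] holding=E
step 4 (stack(E, B)): towers=[A/D/B/E; C; F] holding=-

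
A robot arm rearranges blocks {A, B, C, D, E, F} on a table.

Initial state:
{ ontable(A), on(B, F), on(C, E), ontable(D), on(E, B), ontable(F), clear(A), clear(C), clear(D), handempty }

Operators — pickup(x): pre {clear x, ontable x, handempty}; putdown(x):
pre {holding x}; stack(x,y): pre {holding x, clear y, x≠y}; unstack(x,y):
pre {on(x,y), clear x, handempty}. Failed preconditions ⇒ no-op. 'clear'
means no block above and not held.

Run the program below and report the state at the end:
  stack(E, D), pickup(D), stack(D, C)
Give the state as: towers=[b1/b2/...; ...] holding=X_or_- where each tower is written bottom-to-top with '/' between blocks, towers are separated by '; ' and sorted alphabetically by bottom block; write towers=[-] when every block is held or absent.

step 1 (stack(E, D)) [no-op]: towers=[A; D; F/B/E/C] holding=-
step 2 (pickup(D)): towers=[A; F/B/E/C] holding=D
step 3 (stack(D, C)): towers=[A; F/B/E/C/D] holding=-

towers=[A; F/B/E/C/D] holding=-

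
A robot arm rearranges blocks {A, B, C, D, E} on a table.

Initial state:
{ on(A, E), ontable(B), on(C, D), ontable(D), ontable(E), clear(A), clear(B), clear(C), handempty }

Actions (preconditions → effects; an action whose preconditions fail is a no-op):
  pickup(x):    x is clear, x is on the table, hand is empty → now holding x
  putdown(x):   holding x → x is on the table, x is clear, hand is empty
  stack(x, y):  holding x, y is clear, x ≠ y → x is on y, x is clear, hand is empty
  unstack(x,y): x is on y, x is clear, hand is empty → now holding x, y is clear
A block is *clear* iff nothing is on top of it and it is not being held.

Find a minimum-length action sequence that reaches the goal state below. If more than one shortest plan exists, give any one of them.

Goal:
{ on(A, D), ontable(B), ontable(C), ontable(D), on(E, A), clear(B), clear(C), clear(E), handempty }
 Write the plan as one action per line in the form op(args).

unstack(C, D)
putdown(C)
unstack(A, E)
stack(A, D)
pickup(E)
stack(E, A)

step 1 (unstack(C, D)): towers=[B; D; E/A] holding=C
step 2 (putdown(C)): towers=[B; C; D; E/A] holding=-
step 3 (unstack(A, E)): towers=[B; C; D; E] holding=A
step 4 (stack(A, D)): towers=[B; C; D/A; E] holding=-
step 5 (pickup(E)): towers=[B; C; D/A] holding=E
step 6 (stack(E, A)): towers=[B; C; D/A/E] holding=-
goal check: towers=[B; C; D/A/E] holding=- — reached (length 6, optimal by BFS)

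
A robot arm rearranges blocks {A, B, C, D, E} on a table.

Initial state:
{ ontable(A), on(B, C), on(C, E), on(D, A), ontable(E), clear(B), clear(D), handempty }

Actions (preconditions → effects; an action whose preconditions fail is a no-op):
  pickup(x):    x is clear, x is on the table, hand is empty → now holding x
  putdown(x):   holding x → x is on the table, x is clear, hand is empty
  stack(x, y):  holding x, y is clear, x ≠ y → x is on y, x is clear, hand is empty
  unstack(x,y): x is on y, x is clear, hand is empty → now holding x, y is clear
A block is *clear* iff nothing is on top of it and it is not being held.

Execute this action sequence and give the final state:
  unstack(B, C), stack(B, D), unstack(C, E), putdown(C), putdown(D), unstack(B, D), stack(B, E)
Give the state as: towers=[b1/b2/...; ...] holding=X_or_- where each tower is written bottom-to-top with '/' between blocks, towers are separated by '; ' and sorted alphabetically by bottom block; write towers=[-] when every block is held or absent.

step 1 (unstack(B, C)): towers=[A/D; E/C] holding=B
step 2 (stack(B, D)): towers=[A/D/B; E/C] holding=-
step 3 (unstack(C, E)): towers=[A/D/B; E] holding=C
step 4 (putdown(C)): towers=[A/D/B; C; E] holding=-
step 5 (putdown(D)) [no-op]: towers=[A/D/B; C; E] holding=-
step 6 (unstack(B, D)): towers=[A/D; C; E] holding=B
step 7 (stack(B, E)): towers=[A/D; C; E/B] holding=-

towers=[A/D; C; E/B] holding=-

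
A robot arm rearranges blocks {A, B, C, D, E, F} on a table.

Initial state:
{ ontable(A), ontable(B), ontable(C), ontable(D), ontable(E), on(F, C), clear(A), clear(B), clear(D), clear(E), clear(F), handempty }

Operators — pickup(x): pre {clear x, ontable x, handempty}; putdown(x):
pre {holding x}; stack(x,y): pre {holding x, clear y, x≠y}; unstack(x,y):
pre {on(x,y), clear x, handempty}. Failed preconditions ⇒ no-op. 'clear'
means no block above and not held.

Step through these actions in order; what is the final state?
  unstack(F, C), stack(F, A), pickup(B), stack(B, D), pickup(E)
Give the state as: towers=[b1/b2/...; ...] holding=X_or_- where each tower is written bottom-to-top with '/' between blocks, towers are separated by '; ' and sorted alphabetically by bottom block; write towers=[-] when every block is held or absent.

towers=[A/F; C; D/B] holding=E

step 1 (unstack(F, C)): towers=[A; B; C; D; E] holding=F
step 2 (stack(F, A)): towers=[A/F; B; C; D; E] holding=-
step 3 (pickup(B)): towers=[A/F; C; D; E] holding=B
step 4 (stack(B, D)): towers=[A/F; C; D/B; E] holding=-
step 5 (pickup(E)): towers=[A/F; C; D/B] holding=E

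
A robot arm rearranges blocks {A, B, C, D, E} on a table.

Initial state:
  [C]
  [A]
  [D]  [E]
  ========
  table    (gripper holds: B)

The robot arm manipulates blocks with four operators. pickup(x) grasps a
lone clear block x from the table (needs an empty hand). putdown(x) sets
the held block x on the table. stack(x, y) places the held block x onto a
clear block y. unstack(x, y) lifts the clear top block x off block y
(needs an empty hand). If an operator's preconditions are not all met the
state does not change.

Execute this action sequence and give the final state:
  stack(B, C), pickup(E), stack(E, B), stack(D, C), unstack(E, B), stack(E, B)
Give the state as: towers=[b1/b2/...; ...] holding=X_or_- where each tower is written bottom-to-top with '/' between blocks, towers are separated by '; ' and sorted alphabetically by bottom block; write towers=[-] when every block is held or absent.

step 1 (stack(B, C)): towers=[D/A/C/B; E] holding=-
step 2 (pickup(E)): towers=[D/A/C/B] holding=E
step 3 (stack(E, B)): towers=[D/A/C/B/E] holding=-
step 4 (stack(D, C)) [no-op]: towers=[D/A/C/B/E] holding=-
step 5 (unstack(E, B)): towers=[D/A/C/B] holding=E
step 6 (stack(E, B)): towers=[D/A/C/B/E] holding=-

towers=[D/A/C/B/E] holding=-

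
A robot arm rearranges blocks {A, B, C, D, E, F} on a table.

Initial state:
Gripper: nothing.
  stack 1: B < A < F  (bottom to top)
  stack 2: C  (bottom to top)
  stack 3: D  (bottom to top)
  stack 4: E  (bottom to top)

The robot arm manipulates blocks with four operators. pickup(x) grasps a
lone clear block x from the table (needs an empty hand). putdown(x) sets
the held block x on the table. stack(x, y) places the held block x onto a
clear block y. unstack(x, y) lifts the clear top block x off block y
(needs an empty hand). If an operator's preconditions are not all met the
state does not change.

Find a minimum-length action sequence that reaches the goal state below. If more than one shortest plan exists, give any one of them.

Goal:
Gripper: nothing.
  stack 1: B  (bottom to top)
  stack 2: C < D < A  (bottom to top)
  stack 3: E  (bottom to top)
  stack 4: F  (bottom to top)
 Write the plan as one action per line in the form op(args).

step 1 (unstack(F, A)): towers=[B/A; C; D; E] holding=F
step 2 (putdown(F)): towers=[B/A; C; D; E; F] holding=-
step 3 (pickup(D)): towers=[B/A; C; E; F] holding=D
step 4 (stack(D, C)): towers=[B/A; C/D; E; F] holding=-
step 5 (unstack(A, B)): towers=[B; C/D; E; F] holding=A
step 6 (stack(A, D)): towers=[B; C/D/A; E; F] holding=-
goal check: towers=[B; C/D/A; E; F] holding=- — reached (length 6, optimal by BFS)

unstack(F, A)
putdown(F)
pickup(D)
stack(D, C)
unstack(A, B)
stack(A, D)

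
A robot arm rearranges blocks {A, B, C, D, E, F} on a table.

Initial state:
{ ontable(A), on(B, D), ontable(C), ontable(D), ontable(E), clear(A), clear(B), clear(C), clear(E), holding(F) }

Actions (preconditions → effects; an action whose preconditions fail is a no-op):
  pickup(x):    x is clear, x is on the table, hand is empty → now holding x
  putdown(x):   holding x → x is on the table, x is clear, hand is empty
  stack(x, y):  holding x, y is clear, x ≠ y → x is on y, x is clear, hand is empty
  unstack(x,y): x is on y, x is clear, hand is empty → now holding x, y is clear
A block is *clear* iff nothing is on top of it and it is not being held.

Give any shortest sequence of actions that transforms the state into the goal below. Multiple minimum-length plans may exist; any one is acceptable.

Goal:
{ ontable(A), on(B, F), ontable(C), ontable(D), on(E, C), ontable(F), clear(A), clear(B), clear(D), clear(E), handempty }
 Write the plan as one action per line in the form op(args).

putdown(F)
unstack(B, D)
stack(B, F)
pickup(E)
stack(E, C)

step 1 (putdown(F)): towers=[A; C; D/B; E; F] holding=-
step 2 (unstack(B, D)): towers=[A; C; D; E; F] holding=B
step 3 (stack(B, F)): towers=[A; C; D; E; F/B] holding=-
step 4 (pickup(E)): towers=[A; C; D; F/B] holding=E
step 5 (stack(E, C)): towers=[A; C/E; D; F/B] holding=-
goal check: towers=[A; C/E; D; F/B] holding=- — reached (length 5, optimal by BFS)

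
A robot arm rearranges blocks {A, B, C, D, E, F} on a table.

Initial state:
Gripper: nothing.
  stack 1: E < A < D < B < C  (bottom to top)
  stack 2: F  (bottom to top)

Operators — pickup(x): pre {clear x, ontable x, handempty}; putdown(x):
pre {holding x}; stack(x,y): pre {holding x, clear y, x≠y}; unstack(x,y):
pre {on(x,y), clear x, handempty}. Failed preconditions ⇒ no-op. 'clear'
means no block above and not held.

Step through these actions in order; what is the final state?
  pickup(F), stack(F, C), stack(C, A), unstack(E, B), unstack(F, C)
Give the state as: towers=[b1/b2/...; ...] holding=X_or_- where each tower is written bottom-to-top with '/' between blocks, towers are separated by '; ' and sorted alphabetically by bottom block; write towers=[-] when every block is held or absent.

towers=[E/A/D/B/C] holding=F

step 1 (pickup(F)): towers=[E/A/D/B/C] holding=F
step 2 (stack(F, C)): towers=[E/A/D/B/C/F] holding=-
step 3 (stack(C, A)) [no-op]: towers=[E/A/D/B/C/F] holding=-
step 4 (unstack(E, B)) [no-op]: towers=[E/A/D/B/C/F] holding=-
step 5 (unstack(F, C)): towers=[E/A/D/B/C] holding=F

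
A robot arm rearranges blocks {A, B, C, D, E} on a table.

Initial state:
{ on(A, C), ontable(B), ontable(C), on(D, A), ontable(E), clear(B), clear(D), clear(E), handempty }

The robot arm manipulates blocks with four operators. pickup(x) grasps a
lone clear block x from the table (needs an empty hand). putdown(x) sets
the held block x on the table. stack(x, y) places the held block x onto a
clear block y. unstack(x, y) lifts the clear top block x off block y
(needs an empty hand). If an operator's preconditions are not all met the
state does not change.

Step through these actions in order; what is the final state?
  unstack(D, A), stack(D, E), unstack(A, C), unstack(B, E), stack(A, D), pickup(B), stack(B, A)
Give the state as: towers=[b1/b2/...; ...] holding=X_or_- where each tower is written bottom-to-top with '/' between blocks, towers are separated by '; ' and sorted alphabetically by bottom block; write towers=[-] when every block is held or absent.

towers=[C; E/D/A/B] holding=-

step 1 (unstack(D, A)): towers=[B; C/A; E] holding=D
step 2 (stack(D, E)): towers=[B; C/A; E/D] holding=-
step 3 (unstack(A, C)): towers=[B; C; E/D] holding=A
step 4 (unstack(B, E)) [no-op]: towers=[B; C; E/D] holding=A
step 5 (stack(A, D)): towers=[B; C; E/D/A] holding=-
step 6 (pickup(B)): towers=[C; E/D/A] holding=B
step 7 (stack(B, A)): towers=[C; E/D/A/B] holding=-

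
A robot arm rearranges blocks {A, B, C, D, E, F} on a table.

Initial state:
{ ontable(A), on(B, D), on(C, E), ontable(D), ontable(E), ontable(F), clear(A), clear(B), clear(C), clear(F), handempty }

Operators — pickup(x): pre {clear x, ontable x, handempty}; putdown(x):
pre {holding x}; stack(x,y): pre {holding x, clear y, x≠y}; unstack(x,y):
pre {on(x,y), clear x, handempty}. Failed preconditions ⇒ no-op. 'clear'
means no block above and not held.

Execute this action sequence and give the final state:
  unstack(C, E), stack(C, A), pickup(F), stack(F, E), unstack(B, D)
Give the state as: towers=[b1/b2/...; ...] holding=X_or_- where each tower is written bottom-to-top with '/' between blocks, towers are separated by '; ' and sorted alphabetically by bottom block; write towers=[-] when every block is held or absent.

step 1 (unstack(C, E)): towers=[A; D/B; E; F] holding=C
step 2 (stack(C, A)): towers=[A/C; D/B; E; F] holding=-
step 3 (pickup(F)): towers=[A/C; D/B; E] holding=F
step 4 (stack(F, E)): towers=[A/C; D/B; E/F] holding=-
step 5 (unstack(B, D)): towers=[A/C; D; E/F] holding=B

towers=[A/C; D; E/F] holding=B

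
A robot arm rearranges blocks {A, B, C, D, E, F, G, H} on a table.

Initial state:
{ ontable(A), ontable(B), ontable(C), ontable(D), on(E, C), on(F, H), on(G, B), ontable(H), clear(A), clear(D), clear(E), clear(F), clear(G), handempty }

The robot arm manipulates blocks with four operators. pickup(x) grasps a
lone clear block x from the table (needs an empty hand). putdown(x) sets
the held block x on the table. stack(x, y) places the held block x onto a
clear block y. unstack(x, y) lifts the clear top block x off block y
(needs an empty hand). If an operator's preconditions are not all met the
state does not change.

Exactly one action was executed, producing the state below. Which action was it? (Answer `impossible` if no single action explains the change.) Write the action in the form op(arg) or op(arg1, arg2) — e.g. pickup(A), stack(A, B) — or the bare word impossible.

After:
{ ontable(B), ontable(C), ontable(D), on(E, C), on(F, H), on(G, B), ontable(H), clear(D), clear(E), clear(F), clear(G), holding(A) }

pickup(A)

target: towers=[B/G; C/E; D; H/F] holding=A
     unstack(G, B) → towers=[A; B; C/E; D; H/F] holding=G
         pickup(A) → towers=[B/G; C/E; D; H/F] holding=A  ← match
     unstack(E, C) → towers=[A; B/G; C; D; H/F] holding=E
     unstack(F, H) → towers=[A; B/G; C/E; D; H] holding=F
         pickup(D) → towers=[A; B/G; C/E; H/F] holding=D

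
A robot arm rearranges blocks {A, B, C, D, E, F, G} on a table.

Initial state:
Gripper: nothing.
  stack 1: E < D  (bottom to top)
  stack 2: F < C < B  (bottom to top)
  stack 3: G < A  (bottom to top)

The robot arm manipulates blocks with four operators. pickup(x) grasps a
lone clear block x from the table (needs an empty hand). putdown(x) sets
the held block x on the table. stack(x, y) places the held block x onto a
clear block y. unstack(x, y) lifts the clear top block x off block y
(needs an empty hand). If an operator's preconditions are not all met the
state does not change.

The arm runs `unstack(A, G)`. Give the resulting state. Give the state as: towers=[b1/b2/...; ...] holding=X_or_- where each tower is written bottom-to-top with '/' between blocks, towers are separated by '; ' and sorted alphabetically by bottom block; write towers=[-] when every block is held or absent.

towers=[E/D; F/C/B; G] holding=A

before: towers=[E/D; F/C/B; G/A] holding=-
pre[unstack(A, G)]: on(A,G) yes, clear(A) yes, handempty yes
all met → apply unstack(A, G)
after:  towers=[E/D; F/C/B; G] holding=A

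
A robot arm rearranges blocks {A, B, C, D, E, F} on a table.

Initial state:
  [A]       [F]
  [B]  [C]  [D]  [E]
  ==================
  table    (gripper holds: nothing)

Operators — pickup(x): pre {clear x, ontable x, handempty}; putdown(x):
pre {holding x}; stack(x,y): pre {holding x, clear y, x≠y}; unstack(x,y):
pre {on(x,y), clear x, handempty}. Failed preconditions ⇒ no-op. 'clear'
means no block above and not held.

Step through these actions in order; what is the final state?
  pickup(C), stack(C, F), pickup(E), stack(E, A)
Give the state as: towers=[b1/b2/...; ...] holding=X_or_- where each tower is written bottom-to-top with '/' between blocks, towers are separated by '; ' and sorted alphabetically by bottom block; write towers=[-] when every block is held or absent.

step 1 (pickup(C)): towers=[B/A; D/F; E] holding=C
step 2 (stack(C, F)): towers=[B/A; D/F/C; E] holding=-
step 3 (pickup(E)): towers=[B/A; D/F/C] holding=E
step 4 (stack(E, A)): towers=[B/A/E; D/F/C] holding=-

towers=[B/A/E; D/F/C] holding=-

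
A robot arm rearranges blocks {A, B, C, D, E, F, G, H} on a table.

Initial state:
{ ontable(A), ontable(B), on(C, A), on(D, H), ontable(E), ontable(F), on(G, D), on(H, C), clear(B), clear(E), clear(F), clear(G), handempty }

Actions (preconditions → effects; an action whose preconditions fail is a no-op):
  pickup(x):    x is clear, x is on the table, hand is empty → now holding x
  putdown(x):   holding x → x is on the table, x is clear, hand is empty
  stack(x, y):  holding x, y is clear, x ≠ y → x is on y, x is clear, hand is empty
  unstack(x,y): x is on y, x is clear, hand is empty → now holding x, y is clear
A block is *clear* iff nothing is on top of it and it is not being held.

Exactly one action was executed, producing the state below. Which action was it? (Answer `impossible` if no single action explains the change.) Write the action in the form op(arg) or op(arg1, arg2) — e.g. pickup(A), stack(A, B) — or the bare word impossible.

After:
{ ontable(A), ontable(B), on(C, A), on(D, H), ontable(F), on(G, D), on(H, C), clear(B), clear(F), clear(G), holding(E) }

pickup(E)

target: towers=[A/C/H/D/G; B; F] holding=E
     unstack(G, D) → towers=[A/C/H/D; B; E; F] holding=G
         pickup(E) → towers=[A/C/H/D/G; B; F] holding=E  ← match
         pickup(B) → towers=[A/C/H/D/G; E; F] holding=B
         pickup(F) → towers=[A/C/H/D/G; B; E] holding=F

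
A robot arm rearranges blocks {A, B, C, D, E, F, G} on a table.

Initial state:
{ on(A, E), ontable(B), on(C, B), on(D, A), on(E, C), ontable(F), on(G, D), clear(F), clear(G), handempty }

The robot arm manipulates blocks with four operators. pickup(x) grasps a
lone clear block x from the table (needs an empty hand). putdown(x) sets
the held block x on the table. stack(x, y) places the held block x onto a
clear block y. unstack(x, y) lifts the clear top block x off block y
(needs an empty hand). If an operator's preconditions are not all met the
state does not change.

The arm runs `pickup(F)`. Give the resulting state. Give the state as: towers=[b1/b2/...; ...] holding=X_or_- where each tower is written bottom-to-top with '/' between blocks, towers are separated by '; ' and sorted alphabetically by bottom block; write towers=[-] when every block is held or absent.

towers=[B/C/E/A/D/G] holding=F

before: towers=[B/C/E/A/D/G; F] holding=-
pre[pickup(F)]: clear(F) ✓, ontable(F) ✓, handempty ✓
all met → apply pickup(F)
after:  towers=[B/C/E/A/D/G] holding=F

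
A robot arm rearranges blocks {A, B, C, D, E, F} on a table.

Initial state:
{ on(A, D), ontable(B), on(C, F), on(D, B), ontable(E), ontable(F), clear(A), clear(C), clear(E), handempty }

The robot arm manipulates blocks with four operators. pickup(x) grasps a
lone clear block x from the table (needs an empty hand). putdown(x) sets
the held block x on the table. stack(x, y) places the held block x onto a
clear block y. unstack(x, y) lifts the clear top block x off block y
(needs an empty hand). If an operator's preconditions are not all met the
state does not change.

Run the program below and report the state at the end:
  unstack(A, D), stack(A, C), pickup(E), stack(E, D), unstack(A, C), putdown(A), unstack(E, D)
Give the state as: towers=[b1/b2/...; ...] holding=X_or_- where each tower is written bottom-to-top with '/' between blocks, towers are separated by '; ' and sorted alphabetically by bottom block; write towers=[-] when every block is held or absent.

towers=[A; B/D; F/C] holding=E

step 1 (unstack(A, D)): towers=[B/D; E; F/C] holding=A
step 2 (stack(A, C)): towers=[B/D; E; F/C/A] holding=-
step 3 (pickup(E)): towers=[B/D; F/C/A] holding=E
step 4 (stack(E, D)): towers=[B/D/E; F/C/A] holding=-
step 5 (unstack(A, C)): towers=[B/D/E; F/C] holding=A
step 6 (putdown(A)): towers=[A; B/D/E; F/C] holding=-
step 7 (unstack(E, D)): towers=[A; B/D; F/C] holding=E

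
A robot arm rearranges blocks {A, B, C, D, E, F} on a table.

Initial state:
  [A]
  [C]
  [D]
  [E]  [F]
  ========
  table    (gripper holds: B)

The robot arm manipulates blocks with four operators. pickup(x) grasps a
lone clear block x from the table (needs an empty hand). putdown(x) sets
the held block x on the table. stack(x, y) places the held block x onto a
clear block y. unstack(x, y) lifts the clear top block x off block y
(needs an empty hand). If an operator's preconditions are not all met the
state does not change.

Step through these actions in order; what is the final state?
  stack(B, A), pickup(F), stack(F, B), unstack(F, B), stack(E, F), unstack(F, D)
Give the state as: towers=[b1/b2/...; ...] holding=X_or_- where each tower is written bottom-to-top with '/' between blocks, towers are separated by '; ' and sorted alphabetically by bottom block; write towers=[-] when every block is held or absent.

step 1 (stack(B, A)): towers=[E/D/C/A/B; F] holding=-
step 2 (pickup(F)): towers=[E/D/C/A/B] holding=F
step 3 (stack(F, B)): towers=[E/D/C/A/B/F] holding=-
step 4 (unstack(F, B)): towers=[E/D/C/A/B] holding=F
step 5 (stack(E, F)) [no-op]: towers=[E/D/C/A/B] holding=F
step 6 (unstack(F, D)) [no-op]: towers=[E/D/C/A/B] holding=F

towers=[E/D/C/A/B] holding=F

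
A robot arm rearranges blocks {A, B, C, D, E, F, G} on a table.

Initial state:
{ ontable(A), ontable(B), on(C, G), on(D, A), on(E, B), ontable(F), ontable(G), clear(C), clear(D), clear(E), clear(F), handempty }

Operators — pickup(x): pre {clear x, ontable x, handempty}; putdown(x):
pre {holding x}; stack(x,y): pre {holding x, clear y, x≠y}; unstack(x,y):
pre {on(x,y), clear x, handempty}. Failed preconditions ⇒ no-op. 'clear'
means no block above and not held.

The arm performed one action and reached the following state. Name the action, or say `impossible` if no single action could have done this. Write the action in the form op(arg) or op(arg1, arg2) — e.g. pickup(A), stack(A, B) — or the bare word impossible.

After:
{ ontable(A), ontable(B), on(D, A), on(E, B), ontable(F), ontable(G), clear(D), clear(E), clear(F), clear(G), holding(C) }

target: towers=[A/D; B/E; F; G] holding=C
         pickup(F) → towers=[A/D; B/E; G/C] holding=F
     unstack(D, A) → towers=[A; B/E; F; G/C] holding=D
     unstack(E, B) → towers=[A/D; B; F; G/C] holding=E
     unstack(C, G) → towers=[A/D; B/E; F; G] holding=C  ← match

unstack(C, G)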